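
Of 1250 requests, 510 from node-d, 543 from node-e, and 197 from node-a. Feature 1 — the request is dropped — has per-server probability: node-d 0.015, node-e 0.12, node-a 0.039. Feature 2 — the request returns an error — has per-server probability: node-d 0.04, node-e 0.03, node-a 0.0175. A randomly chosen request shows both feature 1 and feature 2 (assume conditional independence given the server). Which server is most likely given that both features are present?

node-e

By Bayes' rule, posterior ∝ prior × likelihood:
  node-d: 0.408 × 0.015 × 0.04 = 0.0002448
  node-e: 0.4344 × 0.12 × 0.03 = 0.00156384
  node-a: 0.1576 × 0.039 × 0.0175 = 0.000107562
Sum = 0.001916202.
Largest term belongs to node-e, so node-e is most probable.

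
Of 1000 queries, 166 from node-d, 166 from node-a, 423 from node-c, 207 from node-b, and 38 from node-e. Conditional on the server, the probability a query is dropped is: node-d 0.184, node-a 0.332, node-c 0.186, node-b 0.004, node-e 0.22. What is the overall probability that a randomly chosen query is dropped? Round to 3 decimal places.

Prior × likelihood for each hypothesis:
  node-d: 0.166 × 0.184 = 0.030544
  node-a: 0.166 × 0.332 = 0.055112
  node-c: 0.423 × 0.186 = 0.078678
  node-b: 0.207 × 0.004 = 0.000828
  node-e: 0.038 × 0.22 = 0.00836
P(dropped) = 0.030544 + 0.055112 + 0.078678 + 0.000828 + 0.00836 = 0.173522 → 0.174.

0.174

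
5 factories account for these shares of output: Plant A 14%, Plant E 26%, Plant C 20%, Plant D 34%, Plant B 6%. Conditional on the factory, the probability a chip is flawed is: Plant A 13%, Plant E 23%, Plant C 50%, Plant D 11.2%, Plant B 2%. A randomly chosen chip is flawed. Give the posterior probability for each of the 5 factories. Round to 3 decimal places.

Unnormalized posteriors (prior × likelihood):
  Plant A: 0.14 × 0.13 = 0.0182
  Plant E: 0.26 × 0.23 = 0.0598
  Plant C: 0.2 × 0.5 = 0.1
  Plant D: 0.34 × 0.112 = 0.03808
  Plant B: 0.06 × 0.02 = 0.0012
Sum = 0.21728.
P(Plant A | flawed) = 0.0182/0.21728 ≈ 0.084
P(Plant E | flawed) = 0.0598/0.21728 ≈ 0.275
P(Plant C | flawed) = 0.1/0.21728 ≈ 0.460
P(Plant D | flawed) = 0.03808/0.21728 ≈ 0.175
P(Plant B | flawed) = 0.0012/0.21728 ≈ 0.006

Plant A 0.084, Plant E 0.275, Plant C 0.460, Plant D 0.175, Plant B 0.006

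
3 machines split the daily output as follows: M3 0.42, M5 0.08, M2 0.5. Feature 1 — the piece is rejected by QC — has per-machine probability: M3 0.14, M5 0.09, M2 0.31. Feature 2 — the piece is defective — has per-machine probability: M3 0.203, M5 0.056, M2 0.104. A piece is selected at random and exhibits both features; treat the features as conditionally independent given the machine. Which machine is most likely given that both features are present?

M2

By Bayes' rule, posterior ∝ prior × likelihood:
  M3: 0.42 × 0.14 × 0.203 = 0.0119364
  M5: 0.08 × 0.09 × 0.056 = 0.0004032
  M2: 0.5 × 0.31 × 0.104 = 0.01612
Total = 0.0284596.
Largest term belongs to M2, so M2 is most probable.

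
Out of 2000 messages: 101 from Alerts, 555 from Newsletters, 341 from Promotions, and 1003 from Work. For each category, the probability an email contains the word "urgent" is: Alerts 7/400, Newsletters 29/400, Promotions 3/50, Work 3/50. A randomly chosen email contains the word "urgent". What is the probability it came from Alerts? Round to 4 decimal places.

Compute prior × likelihood for every hypothesis:
  Alerts: 0.0505 × 0.0175 = 0.00088375
  Newsletters: 0.2775 × 0.0725 = 0.02011875
  Promotions: 0.1705 × 0.06 = 0.01023
  Work: 0.5015 × 0.06 = 0.03009
Total = 0.0613225.
P(Alerts | evidence) = 0.00088375 / 0.0613225 ≈ 0.0144.

0.0144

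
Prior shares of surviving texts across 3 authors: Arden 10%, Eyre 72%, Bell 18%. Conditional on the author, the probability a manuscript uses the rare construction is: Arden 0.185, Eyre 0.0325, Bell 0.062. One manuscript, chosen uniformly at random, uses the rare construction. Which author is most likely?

Compute prior × likelihood for every hypothesis:
  Arden: 0.1 × 0.185 = 0.0185
  Eyre: 0.72 × 0.0325 = 0.0234
  Bell: 0.18 × 0.062 = 0.01116
Sum = 0.05306.
Largest term belongs to Eyre, so Eyre is most probable.

Eyre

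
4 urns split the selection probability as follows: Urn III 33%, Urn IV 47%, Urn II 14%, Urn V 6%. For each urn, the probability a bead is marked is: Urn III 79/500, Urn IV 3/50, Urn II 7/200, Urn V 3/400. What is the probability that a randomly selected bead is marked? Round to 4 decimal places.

0.0857

By Bayes' rule, posterior ∝ prior × likelihood:
  Urn III: 0.33 × 0.158 = 0.05214
  Urn IV: 0.47 × 0.06 = 0.0282
  Urn II: 0.14 × 0.035 = 0.0049
  Urn V: 0.06 × 0.0075 = 0.00045
P(marked) = 0.05214 + 0.0282 + 0.0049 + 0.00045 = 0.08569 → 0.0857.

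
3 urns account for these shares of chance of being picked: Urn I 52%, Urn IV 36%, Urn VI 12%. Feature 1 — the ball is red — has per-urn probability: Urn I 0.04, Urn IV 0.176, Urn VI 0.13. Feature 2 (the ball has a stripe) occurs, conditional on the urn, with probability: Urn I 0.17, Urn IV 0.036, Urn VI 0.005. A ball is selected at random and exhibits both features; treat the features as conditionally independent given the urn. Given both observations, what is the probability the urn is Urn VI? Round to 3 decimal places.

Prior × likelihood for each hypothesis:
  Urn I: 0.52 × 0.04 × 0.17 = 0.003536
  Urn IV: 0.36 × 0.176 × 0.036 = 0.00228096
  Urn VI: 0.12 × 0.13 × 0.005 = 0.000078
Sum = 0.00589496.
P(Urn VI | evidence) = 0.000078 / 0.00589496 ≈ 0.013.

0.013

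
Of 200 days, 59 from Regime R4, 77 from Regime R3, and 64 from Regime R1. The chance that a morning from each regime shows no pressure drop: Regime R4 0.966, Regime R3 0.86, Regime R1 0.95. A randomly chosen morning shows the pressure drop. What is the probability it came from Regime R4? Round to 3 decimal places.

0.125

Taking complements, P(drop | each) = Regime R4 0.034, Regime R3 0.14, Regime R1 0.05.
By Bayes' rule, posterior ∝ prior × likelihood:
  Regime R4: 0.295 × 0.034 = 0.01003
  Regime R3: 0.385 × 0.14 = 0.0539
  Regime R1: 0.32 × 0.05 = 0.016
Sum = 0.07993.
P(Regime R4 | evidence) = 0.01003 / 0.07993 ≈ 0.125.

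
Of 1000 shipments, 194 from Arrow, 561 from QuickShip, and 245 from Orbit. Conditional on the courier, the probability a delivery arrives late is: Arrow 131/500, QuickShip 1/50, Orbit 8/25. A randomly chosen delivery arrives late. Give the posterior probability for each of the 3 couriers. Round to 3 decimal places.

Prior × likelihood for each hypothesis:
  Arrow: 0.194 × 0.262 = 0.050828
  QuickShip: 0.561 × 0.02 = 0.01122
  Orbit: 0.245 × 0.32 = 0.0784
Total = 0.140448.
P(Arrow | late) = 0.050828/0.140448 ≈ 0.362
P(QuickShip | late) = 0.01122/0.140448 ≈ 0.080
P(Orbit | late) = 0.0784/0.140448 ≈ 0.558

Arrow 0.362, QuickShip 0.080, Orbit 0.558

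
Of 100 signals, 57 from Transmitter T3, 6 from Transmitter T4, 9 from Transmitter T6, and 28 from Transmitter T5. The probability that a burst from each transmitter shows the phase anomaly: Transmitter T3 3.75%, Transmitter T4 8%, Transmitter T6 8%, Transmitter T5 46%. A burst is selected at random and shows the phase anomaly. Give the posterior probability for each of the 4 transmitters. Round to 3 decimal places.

Transmitter T3 0.132, Transmitter T4 0.030, Transmitter T6 0.044, Transmitter T5 0.794

By Bayes' rule, posterior ∝ prior × likelihood:
  Transmitter T3: 0.57 × 0.0375 = 0.021375
  Transmitter T4: 0.06 × 0.08 = 0.0048
  Transmitter T6: 0.09 × 0.08 = 0.0072
  Transmitter T5: 0.28 × 0.46 = 0.1288
Sum = 0.162175.
P(Transmitter T3 | anomaly) = 0.021375/0.162175 ≈ 0.132
P(Transmitter T4 | anomaly) = 0.0048/0.162175 ≈ 0.030
P(Transmitter T6 | anomaly) = 0.0072/0.162175 ≈ 0.044
P(Transmitter T5 | anomaly) = 0.1288/0.162175 ≈ 0.794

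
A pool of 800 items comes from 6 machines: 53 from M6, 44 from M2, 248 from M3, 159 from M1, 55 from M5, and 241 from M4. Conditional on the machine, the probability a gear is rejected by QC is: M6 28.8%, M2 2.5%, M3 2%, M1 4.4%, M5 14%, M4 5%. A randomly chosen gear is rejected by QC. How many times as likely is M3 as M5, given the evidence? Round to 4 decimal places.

Unnormalized posteriors (prior × likelihood):
  M6: 0.06625 × 0.288 = 0.01908
  M2: 0.055 × 0.025 = 0.001375
  M3: 0.31 × 0.02 = 0.0062
  M1: 0.19875 × 0.044 = 0.008745
  M5: 0.06875 × 0.14 = 0.009625
  M4: 0.30125 × 0.05 = 0.0150625
Total = 0.0600875.
The ratio is 0.0062 / 0.009625 (the normalizer cancels) = 0.6442.

0.6442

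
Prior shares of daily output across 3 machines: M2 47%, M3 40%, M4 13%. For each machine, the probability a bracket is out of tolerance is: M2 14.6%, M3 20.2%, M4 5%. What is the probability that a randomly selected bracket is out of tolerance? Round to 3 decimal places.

Prior × likelihood for each hypothesis:
  M2: 0.47 × 0.146 = 0.06862
  M3: 0.4 × 0.202 = 0.0808
  M4: 0.13 × 0.05 = 0.0065
P(oversize) = 0.06862 + 0.0808 + 0.0065 = 0.15592 → 0.156.

0.156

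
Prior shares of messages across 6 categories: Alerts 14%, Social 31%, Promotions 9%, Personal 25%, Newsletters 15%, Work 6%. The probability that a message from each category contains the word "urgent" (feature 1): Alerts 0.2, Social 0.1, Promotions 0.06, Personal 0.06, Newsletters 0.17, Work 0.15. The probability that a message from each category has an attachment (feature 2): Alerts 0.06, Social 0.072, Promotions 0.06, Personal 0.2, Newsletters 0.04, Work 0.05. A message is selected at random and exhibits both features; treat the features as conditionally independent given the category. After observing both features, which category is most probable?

Personal

By Bayes' rule, posterior ∝ prior × likelihood:
  Alerts: 0.14 × 0.2 × 0.06 = 0.00168
  Social: 0.31 × 0.1 × 0.072 = 0.002232
  Promotions: 0.09 × 0.06 × 0.06 = 0.000324
  Personal: 0.25 × 0.06 × 0.2 = 0.003
  Newsletters: 0.15 × 0.17 × 0.04 = 0.00102
  Work: 0.06 × 0.15 × 0.05 = 0.00045
Sum = 0.008706.
Largest term belongs to Personal, so Personal is most probable.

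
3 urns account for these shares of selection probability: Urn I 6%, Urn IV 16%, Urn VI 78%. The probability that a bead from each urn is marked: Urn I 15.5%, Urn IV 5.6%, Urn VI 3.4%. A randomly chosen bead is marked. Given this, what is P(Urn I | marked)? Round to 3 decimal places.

0.208

Prior × likelihood for each hypothesis:
  Urn I: 0.06 × 0.155 = 0.0093
  Urn IV: 0.16 × 0.056 = 0.00896
  Urn VI: 0.78 × 0.034 = 0.02652
Total = 0.04478.
P(Urn I | evidence) = 0.0093 / 0.04478 ≈ 0.208.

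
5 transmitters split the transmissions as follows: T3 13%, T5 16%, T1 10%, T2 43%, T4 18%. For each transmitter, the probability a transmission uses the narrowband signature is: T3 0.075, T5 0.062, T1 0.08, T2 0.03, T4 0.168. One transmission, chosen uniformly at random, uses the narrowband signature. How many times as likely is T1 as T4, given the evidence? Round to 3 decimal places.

Prior × likelihood for each hypothesis:
  T3: 0.13 × 0.075 = 0.00975
  T5: 0.16 × 0.062 = 0.00992
  T1: 0.1 × 0.08 = 0.008
  T2: 0.43 × 0.03 = 0.0129
  T4: 0.18 × 0.168 = 0.03024
Normalizing constant = 0.07081.
The ratio is 0.008 / 0.03024 (the normalizer cancels) = 0.265.

0.265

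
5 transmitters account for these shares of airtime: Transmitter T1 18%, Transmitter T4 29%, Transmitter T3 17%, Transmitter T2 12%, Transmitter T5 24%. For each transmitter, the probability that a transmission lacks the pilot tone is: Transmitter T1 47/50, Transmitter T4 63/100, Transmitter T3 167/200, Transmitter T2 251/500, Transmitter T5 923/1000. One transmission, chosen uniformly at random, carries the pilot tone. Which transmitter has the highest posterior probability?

Taking complements, P(pilot | each) = Transmitter T1 0.06, Transmitter T4 0.37, Transmitter T3 0.165, Transmitter T2 0.498, Transmitter T5 0.077.
Unnormalized posteriors (prior × likelihood):
  Transmitter T1: 0.18 × 0.06 = 0.0108
  Transmitter T4: 0.29 × 0.37 = 0.1073
  Transmitter T3: 0.17 × 0.165 = 0.02805
  Transmitter T2: 0.12 × 0.498 = 0.05976
  Transmitter T5: 0.24 × 0.077 = 0.01848
Total = 0.22439.
Largest term belongs to Transmitter T4, so Transmitter T4 is most probable.

Transmitter T4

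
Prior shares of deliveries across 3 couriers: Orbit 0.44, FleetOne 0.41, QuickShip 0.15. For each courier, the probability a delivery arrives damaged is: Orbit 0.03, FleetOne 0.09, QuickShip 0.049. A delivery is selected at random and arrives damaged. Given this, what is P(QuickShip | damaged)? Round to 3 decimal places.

0.128

Prior × likelihood for each hypothesis:
  Orbit: 0.44 × 0.03 = 0.0132
  FleetOne: 0.41 × 0.09 = 0.0369
  QuickShip: 0.15 × 0.049 = 0.00735
Total = 0.05745.
P(QuickShip | evidence) = 0.00735 / 0.05745 ≈ 0.128.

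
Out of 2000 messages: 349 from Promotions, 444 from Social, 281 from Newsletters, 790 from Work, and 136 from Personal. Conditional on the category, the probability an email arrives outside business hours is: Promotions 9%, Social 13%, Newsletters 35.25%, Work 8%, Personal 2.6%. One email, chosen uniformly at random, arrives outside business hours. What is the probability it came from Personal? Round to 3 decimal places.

0.014

Compute prior × likelihood for every hypothesis:
  Promotions: 0.1745 × 0.09 = 0.015705
  Social: 0.222 × 0.13 = 0.02886
  Newsletters: 0.1405 × 0.3525 = 0.04952625
  Work: 0.395 × 0.08 = 0.0316
  Personal: 0.068 × 0.026 = 0.001768
Normalizing constant = 0.12745925.
P(Personal | evidence) = 0.001768 / 0.12745925 ≈ 0.014.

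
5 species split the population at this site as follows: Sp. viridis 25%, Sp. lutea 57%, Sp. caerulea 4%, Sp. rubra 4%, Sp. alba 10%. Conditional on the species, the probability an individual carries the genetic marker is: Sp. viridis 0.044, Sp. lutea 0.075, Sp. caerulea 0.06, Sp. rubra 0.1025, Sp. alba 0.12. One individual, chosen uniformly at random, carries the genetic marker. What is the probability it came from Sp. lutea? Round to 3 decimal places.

Prior × likelihood for each hypothesis:
  Sp. viridis: 0.25 × 0.044 = 0.011
  Sp. lutea: 0.57 × 0.075 = 0.04275
  Sp. caerulea: 0.04 × 0.06 = 0.0024
  Sp. rubra: 0.04 × 0.1025 = 0.0041
  Sp. alba: 0.1 × 0.12 = 0.012
Total = 0.07225.
P(Sp. lutea | evidence) = 0.04275 / 0.07225 ≈ 0.592.

0.592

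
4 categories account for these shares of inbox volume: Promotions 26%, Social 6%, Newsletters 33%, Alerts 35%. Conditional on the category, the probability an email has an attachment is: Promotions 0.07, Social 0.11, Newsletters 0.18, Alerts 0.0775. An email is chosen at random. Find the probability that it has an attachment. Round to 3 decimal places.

0.111

Unnormalized posteriors (prior × likelihood):
  Promotions: 0.26 × 0.07 = 0.0182
  Social: 0.06 × 0.11 = 0.0066
  Newsletters: 0.33 × 0.18 = 0.0594
  Alerts: 0.35 × 0.0775 = 0.027125
P(attachment) = 0.0182 + 0.0066 + 0.0594 + 0.027125 = 0.111325 → 0.111.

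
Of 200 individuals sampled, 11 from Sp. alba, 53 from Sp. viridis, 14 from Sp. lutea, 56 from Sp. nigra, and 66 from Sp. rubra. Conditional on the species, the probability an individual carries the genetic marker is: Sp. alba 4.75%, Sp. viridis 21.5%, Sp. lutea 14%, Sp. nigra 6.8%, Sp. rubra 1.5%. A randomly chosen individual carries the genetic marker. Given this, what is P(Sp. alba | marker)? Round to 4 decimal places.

By Bayes' rule, posterior ∝ prior × likelihood:
  Sp. alba: 0.055 × 0.0475 = 0.0026125
  Sp. viridis: 0.265 × 0.215 = 0.056975
  Sp. lutea: 0.07 × 0.14 = 0.0098
  Sp. nigra: 0.28 × 0.068 = 0.01904
  Sp. rubra: 0.33 × 0.015 = 0.00495
Normalizing constant = 0.0933775.
P(Sp. alba | evidence) = 0.0026125 / 0.0933775 ≈ 0.0280.

0.0280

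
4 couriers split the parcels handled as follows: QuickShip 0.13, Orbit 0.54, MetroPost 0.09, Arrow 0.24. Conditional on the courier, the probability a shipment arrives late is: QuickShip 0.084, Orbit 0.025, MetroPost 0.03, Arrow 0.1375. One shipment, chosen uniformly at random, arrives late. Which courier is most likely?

Arrow

Compute prior × likelihood for every hypothesis:
  QuickShip: 0.13 × 0.084 = 0.01092
  Orbit: 0.54 × 0.025 = 0.0135
  MetroPost: 0.09 × 0.03 = 0.0027
  Arrow: 0.24 × 0.1375 = 0.033
Sum = 0.06012.
Largest term belongs to Arrow, so Arrow is most probable.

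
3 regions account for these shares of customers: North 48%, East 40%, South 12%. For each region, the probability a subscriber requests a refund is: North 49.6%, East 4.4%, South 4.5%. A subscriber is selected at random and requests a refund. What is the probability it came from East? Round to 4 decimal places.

Unnormalized posteriors (prior × likelihood):
  North: 0.48 × 0.496 = 0.23808
  East: 0.4 × 0.044 = 0.0176
  South: 0.12 × 0.045 = 0.0054
Normalizing constant = 0.26108.
P(East | evidence) = 0.0176 / 0.26108 ≈ 0.0674.

0.0674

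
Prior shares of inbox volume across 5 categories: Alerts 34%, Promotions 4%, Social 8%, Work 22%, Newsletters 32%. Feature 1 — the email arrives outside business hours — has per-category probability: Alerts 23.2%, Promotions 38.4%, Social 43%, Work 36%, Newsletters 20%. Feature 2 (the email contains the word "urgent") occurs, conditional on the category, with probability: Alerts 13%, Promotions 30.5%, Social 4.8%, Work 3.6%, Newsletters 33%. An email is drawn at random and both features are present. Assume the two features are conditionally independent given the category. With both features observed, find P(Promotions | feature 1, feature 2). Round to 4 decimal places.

Prior × likelihood for each hypothesis:
  Alerts: 0.34 × 0.232 × 0.13 = 0.0102544
  Promotions: 0.04 × 0.384 × 0.305 = 0.0046848
  Social: 0.08 × 0.43 × 0.048 = 0.0016512
  Work: 0.22 × 0.36 × 0.036 = 0.0028512
  Newsletters: 0.32 × 0.2 × 0.33 = 0.02112
Sum = 0.0405616.
P(Promotions | evidence) = 0.0046848 / 0.0405616 ≈ 0.1155.

0.1155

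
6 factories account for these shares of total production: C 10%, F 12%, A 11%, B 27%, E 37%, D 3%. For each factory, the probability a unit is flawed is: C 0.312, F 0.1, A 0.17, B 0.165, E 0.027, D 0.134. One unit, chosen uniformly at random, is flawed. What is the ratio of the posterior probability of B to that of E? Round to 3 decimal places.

4.459

By Bayes' rule, posterior ∝ prior × likelihood:
  C: 0.1 × 0.312 = 0.0312
  F: 0.12 × 0.1 = 0.012
  A: 0.11 × 0.17 = 0.0187
  B: 0.27 × 0.165 = 0.04455
  E: 0.37 × 0.027 = 0.00999
  D: 0.03 × 0.134 = 0.00402
Sum = 0.12046.
The ratio is 0.04455 / 0.00999 (the normalizer cancels) = 4.459.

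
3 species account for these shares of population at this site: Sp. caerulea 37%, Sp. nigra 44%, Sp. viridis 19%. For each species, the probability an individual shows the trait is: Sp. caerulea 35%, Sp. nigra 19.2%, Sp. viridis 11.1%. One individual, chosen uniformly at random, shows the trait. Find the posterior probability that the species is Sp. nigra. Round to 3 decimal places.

By Bayes' rule, posterior ∝ prior × likelihood:
  Sp. caerulea: 0.37 × 0.35 = 0.1295
  Sp. nigra: 0.44 × 0.192 = 0.08448
  Sp. viridis: 0.19 × 0.111 = 0.02109
Normalizing constant = 0.23507.
P(Sp. nigra | evidence) = 0.08448 / 0.23507 ≈ 0.359.

0.359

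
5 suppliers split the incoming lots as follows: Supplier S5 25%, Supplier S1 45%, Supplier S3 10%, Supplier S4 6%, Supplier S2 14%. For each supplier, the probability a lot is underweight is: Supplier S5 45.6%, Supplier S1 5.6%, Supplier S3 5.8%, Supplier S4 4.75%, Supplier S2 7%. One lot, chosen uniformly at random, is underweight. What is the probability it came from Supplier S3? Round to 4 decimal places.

0.0368

Prior × likelihood for each hypothesis:
  Supplier S5: 0.25 × 0.456 = 0.114
  Supplier S1: 0.45 × 0.056 = 0.0252
  Supplier S3: 0.1 × 0.058 = 0.0058
  Supplier S4: 0.06 × 0.0475 = 0.00285
  Supplier S2: 0.14 × 0.07 = 0.0098
Sum = 0.15765.
P(Supplier S3 | evidence) = 0.0058 / 0.15765 ≈ 0.0368.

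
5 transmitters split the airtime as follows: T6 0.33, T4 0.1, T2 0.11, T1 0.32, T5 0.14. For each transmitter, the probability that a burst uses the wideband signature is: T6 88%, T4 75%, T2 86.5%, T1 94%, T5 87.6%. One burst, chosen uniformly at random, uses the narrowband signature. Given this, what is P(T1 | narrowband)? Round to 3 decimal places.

0.166

Taking complements, P(narrowband | each) = T6 0.12, T4 0.25, T2 0.135, T1 0.06, T5 0.124.
Compute prior × likelihood for every hypothesis:
  T6: 0.33 × 0.12 = 0.0396
  T4: 0.1 × 0.25 = 0.025
  T2: 0.11 × 0.135 = 0.01485
  T1: 0.32 × 0.06 = 0.0192
  T5: 0.14 × 0.124 = 0.01736
Sum = 0.11601.
P(T1 | evidence) = 0.0192 / 0.11601 ≈ 0.166.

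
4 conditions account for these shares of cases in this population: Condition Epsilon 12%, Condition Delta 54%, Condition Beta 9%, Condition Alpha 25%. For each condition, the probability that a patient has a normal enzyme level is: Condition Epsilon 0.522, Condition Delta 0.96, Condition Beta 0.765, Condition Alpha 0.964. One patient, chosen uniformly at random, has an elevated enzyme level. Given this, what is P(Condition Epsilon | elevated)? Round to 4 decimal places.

0.5257

Taking complements, P(elevated | each) = Condition Epsilon 0.478, Condition Delta 0.04, Condition Beta 0.235, Condition Alpha 0.036.
By Bayes' rule, posterior ∝ prior × likelihood:
  Condition Epsilon: 0.12 × 0.478 = 0.05736
  Condition Delta: 0.54 × 0.04 = 0.0216
  Condition Beta: 0.09 × 0.235 = 0.02115
  Condition Alpha: 0.25 × 0.036 = 0.009
Normalizing constant = 0.10911.
P(Condition Epsilon | evidence) = 0.05736 / 0.10911 ≈ 0.5257.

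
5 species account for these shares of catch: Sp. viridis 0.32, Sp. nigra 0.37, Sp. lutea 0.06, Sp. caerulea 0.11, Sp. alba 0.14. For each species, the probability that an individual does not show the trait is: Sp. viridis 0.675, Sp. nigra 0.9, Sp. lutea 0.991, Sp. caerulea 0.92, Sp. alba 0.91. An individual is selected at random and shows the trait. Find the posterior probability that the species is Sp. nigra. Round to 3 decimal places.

0.227

Taking complements, P(trait | each) = Sp. viridis 0.325, Sp. nigra 0.1, Sp. lutea 0.009, Sp. caerulea 0.08, Sp. alba 0.09.
Unnormalized posteriors (prior × likelihood):
  Sp. viridis: 0.32 × 0.325 = 0.104
  Sp. nigra: 0.37 × 0.1 = 0.037
  Sp. lutea: 0.06 × 0.009 = 0.00054
  Sp. caerulea: 0.11 × 0.08 = 0.0088
  Sp. alba: 0.14 × 0.09 = 0.0126
Sum = 0.16294.
P(Sp. nigra | evidence) = 0.037 / 0.16294 ≈ 0.227.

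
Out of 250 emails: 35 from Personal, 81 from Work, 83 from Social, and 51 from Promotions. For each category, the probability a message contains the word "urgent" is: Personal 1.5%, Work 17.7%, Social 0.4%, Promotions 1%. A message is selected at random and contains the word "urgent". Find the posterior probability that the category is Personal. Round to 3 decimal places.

Compute prior × likelihood for every hypothesis:
  Personal: 0.14 × 0.015 = 0.0021
  Work: 0.324 × 0.177 = 0.057348
  Social: 0.332 × 0.004 = 0.001328
  Promotions: 0.204 × 0.01 = 0.00204
Total = 0.062816.
P(Personal | evidence) = 0.0021 / 0.062816 ≈ 0.033.

0.033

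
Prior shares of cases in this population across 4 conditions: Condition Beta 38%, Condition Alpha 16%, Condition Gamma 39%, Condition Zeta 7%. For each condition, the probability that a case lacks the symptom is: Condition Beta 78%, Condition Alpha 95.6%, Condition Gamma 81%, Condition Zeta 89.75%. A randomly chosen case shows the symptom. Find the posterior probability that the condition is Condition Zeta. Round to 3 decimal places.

0.042

Taking complements, P(symptomatic | each) = Condition Beta 0.22, Condition Alpha 0.044, Condition Gamma 0.19, Condition Zeta 0.1025.
Prior × likelihood for each hypothesis:
  Condition Beta: 0.38 × 0.22 = 0.0836
  Condition Alpha: 0.16 × 0.044 = 0.00704
  Condition Gamma: 0.39 × 0.19 = 0.0741
  Condition Zeta: 0.07 × 0.1025 = 0.007175
Normalizing constant = 0.171915.
P(Condition Zeta | evidence) = 0.007175 / 0.171915 ≈ 0.042.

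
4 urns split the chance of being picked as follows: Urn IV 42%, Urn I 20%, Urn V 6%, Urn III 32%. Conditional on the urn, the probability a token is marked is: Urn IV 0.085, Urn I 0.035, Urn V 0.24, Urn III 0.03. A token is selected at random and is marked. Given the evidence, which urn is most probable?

Unnormalized posteriors (prior × likelihood):
  Urn IV: 0.42 × 0.085 = 0.0357
  Urn I: 0.2 × 0.035 = 0.007
  Urn V: 0.06 × 0.24 = 0.0144
  Urn III: 0.32 × 0.03 = 0.0096
Total = 0.0667.
Largest term belongs to Urn IV, so Urn IV is most probable.

Urn IV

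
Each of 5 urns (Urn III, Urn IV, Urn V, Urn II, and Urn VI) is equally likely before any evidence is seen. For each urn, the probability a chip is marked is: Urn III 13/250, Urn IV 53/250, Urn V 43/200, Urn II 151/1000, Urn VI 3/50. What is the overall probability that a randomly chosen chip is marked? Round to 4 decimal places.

0.1380

Since the prior is uniform, the posterior is proportional to the likelihood:
  Urn III: 0.052
  Urn IV: 0.212
  Urn V: 0.215
  Urn II: 0.151
  Urn VI: 0.06
P(marked) = (1/5) × (0.052 + 0.212 + 0.215 + 0.151 + 0.06) = 0.69/5 ≈ 0.1380.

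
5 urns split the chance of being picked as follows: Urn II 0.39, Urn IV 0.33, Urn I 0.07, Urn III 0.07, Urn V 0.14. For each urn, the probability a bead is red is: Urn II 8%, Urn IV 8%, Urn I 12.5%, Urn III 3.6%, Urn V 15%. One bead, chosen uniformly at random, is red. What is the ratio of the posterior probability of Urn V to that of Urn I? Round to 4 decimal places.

Compute prior × likelihood for every hypothesis:
  Urn II: 0.39 × 0.08 = 0.0312
  Urn IV: 0.33 × 0.08 = 0.0264
  Urn I: 0.07 × 0.125 = 0.00875
  Urn III: 0.07 × 0.036 = 0.00252
  Urn V: 0.14 × 0.15 = 0.021
Normalizing constant = 0.08987.
The ratio is 0.021 / 0.00875 (the normalizer cancels) = 2.4000.

2.4000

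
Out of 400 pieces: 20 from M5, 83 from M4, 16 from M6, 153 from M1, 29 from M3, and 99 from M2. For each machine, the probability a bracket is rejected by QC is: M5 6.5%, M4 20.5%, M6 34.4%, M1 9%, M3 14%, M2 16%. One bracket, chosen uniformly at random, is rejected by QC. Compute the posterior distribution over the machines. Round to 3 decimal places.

Prior × likelihood for each hypothesis:
  M5: 0.05 × 0.065 = 0.00325
  M4: 0.2075 × 0.205 = 0.0425375
  M6: 0.04 × 0.344 = 0.01376
  M1: 0.3825 × 0.09 = 0.034425
  M3: 0.0725 × 0.14 = 0.01015
  M2: 0.2475 × 0.16 = 0.0396
Total = 0.1437225.
P(M5 | rejected) = 0.00325/0.1437225 ≈ 0.023
P(M4 | rejected) = 0.0425375/0.1437225 ≈ 0.296
P(M6 | rejected) = 0.01376/0.1437225 ≈ 0.096
P(M1 | rejected) = 0.034425/0.1437225 ≈ 0.240
P(M3 | rejected) = 0.01015/0.1437225 ≈ 0.071
P(M2 | rejected) = 0.0396/0.1437225 ≈ 0.276

M5 0.023, M4 0.296, M6 0.096, M1 0.240, M3 0.071, M2 0.276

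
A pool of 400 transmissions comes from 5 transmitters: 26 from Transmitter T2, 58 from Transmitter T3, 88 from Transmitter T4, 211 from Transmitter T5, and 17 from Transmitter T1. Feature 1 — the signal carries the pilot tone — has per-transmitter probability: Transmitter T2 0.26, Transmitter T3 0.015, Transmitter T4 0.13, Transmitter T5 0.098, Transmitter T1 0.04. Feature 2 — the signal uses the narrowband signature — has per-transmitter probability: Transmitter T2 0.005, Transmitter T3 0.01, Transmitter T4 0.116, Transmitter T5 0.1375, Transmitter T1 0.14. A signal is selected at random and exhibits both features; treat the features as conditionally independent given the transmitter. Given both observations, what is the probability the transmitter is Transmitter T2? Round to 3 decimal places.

By Bayes' rule, posterior ∝ prior × likelihood:
  Transmitter T2: 0.065 × 0.26 × 0.005 = 0.0000845
  Transmitter T3: 0.145 × 0.015 × 0.01 = 0.00002175
  Transmitter T4: 0.22 × 0.13 × 0.116 = 0.0033176
  Transmitter T5: 0.5275 × 0.098 × 0.1375 = 0.0071080625
  Transmitter T1: 0.0425 × 0.04 × 0.14 = 0.000238
Total = 0.0107699125.
P(Transmitter T2 | evidence) = 0.0000845 / 0.0107699125 ≈ 0.008.

0.008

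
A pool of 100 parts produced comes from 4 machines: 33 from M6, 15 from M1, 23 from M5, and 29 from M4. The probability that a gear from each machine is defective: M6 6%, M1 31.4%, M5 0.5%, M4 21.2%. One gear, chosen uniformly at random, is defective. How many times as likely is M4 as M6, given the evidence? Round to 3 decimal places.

3.105

Unnormalized posteriors (prior × likelihood):
  M6: 0.33 × 0.06 = 0.0198
  M1: 0.15 × 0.314 = 0.0471
  M5: 0.23 × 0.005 = 0.00115
  M4: 0.29 × 0.212 = 0.06148
Total = 0.12953.
The ratio is 0.06148 / 0.0198 (the normalizer cancels) = 3.105.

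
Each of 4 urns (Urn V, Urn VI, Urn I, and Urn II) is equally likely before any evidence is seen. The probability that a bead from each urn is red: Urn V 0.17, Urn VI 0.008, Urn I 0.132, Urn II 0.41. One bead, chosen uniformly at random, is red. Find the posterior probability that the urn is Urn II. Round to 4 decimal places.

With a uniform prior (1/4 each), posterior ∝ likelihood:
  Urn V: 0.17
  Urn VI: 0.008
  Urn I: 0.132
  Urn II: 0.41
Total = 0.72.
P(Urn II | evidence) = 0.41 / 0.72 ≈ 0.5694.

0.5694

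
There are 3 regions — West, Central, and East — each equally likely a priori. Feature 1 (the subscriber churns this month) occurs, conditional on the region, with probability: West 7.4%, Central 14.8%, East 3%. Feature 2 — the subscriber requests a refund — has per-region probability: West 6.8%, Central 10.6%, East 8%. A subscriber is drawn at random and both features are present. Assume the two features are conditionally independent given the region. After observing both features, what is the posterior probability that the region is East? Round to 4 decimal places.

Since the prior is uniform, the posterior is proportional to the likelihood:
  West: 0.074 × 0.068 = 0.005032
  Central: 0.148 × 0.106 = 0.015688
  East: 0.03 × 0.08 = 0.0024
Sum = 0.02312.
P(East | evidence) = 0.0024 / 0.02312 ≈ 0.1038.

0.1038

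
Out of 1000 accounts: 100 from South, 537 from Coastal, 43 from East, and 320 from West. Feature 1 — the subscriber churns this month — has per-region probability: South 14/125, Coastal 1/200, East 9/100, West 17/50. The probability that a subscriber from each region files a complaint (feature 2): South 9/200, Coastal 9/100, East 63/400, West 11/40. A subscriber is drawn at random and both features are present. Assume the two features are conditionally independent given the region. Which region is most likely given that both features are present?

West

Prior × likelihood for each hypothesis:
  South: 0.1 × 0.112 × 0.045 = 0.000504
  Coastal: 0.537 × 0.005 × 0.09 = 0.00024165
  East: 0.043 × 0.09 × 0.1575 = 0.000609525
  West: 0.32 × 0.34 × 0.275 = 0.02992
Total = 0.031275175.
Largest term belongs to West, so West is most probable.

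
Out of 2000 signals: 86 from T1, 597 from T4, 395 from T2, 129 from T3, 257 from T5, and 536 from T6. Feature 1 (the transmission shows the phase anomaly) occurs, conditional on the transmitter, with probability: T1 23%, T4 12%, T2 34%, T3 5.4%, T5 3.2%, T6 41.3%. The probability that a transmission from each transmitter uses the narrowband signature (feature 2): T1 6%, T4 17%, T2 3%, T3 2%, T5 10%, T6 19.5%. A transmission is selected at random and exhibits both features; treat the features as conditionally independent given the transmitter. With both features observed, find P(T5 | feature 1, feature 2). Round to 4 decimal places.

0.0134

Unnormalized posteriors (prior × likelihood):
  T1: 0.043 × 0.23 × 0.06 = 0.0005934
  T4: 0.2985 × 0.12 × 0.17 = 0.0060894
  T2: 0.1975 × 0.34 × 0.03 = 0.0020145
  T3: 0.0645 × 0.054 × 0.02 = 0.00006966
  T5: 0.1285 × 0.032 × 0.1 = 0.0004112
  T6: 0.268 × 0.413 × 0.195 = 0.02158338
Normalizing constant = 0.03076154.
P(T5 | evidence) = 0.0004112 / 0.03076154 ≈ 0.0134.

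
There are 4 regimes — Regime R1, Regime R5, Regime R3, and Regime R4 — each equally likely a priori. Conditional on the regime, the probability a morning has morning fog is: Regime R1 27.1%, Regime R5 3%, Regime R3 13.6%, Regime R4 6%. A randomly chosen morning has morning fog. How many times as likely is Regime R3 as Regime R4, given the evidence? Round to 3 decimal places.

2.267

With a uniform prior (1/4 each), posterior ∝ likelihood:
  Regime R1: 0.271
  Regime R5: 0.03
  Regime R3: 0.136
  Regime R4: 0.06
Normalizing constant = 0.497.
The ratio is 0.136 / 0.06 (the normalizer cancels) = 2.267.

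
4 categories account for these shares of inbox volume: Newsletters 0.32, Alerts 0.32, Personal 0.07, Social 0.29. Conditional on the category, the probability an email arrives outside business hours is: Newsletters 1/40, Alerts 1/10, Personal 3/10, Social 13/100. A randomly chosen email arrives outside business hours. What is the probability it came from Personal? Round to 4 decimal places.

0.2128

Unnormalized posteriors (prior × likelihood):
  Newsletters: 0.32 × 0.025 = 0.008
  Alerts: 0.32 × 0.1 = 0.032
  Personal: 0.07 × 0.3 = 0.021
  Social: 0.29 × 0.13 = 0.0377
Total = 0.0987.
P(Personal | evidence) = 0.021 / 0.0987 ≈ 0.2128.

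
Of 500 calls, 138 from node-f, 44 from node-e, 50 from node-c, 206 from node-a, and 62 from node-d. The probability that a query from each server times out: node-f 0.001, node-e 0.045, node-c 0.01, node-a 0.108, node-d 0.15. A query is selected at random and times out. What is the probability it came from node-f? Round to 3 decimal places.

0.004

By Bayes' rule, posterior ∝ prior × likelihood:
  node-f: 0.276 × 0.001 = 0.000276
  node-e: 0.088 × 0.045 = 0.00396
  node-c: 0.1 × 0.01 = 0.001
  node-a: 0.412 × 0.108 = 0.044496
  node-d: 0.124 × 0.15 = 0.0186
Total = 0.068332.
P(node-f | evidence) = 0.000276 / 0.068332 ≈ 0.004.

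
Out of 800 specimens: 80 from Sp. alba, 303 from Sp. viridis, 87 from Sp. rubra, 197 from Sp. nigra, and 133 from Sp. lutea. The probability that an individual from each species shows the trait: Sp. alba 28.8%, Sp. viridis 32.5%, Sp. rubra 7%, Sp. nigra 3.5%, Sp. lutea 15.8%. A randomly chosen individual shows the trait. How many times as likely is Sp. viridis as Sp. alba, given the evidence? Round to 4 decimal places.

Unnormalized posteriors (prior × likelihood):
  Sp. alba: 0.1 × 0.288 = 0.0288
  Sp. viridis: 0.37875 × 0.325 = 0.12309375
  Sp. rubra: 0.10875 × 0.07 = 0.0076125
  Sp. nigra: 0.24625 × 0.035 = 0.00861875
  Sp. lutea: 0.16625 × 0.158 = 0.0262675
Normalizing constant = 0.1943925.
The ratio is 0.12309375 / 0.0288 (the normalizer cancels) = 4.2741.

4.2741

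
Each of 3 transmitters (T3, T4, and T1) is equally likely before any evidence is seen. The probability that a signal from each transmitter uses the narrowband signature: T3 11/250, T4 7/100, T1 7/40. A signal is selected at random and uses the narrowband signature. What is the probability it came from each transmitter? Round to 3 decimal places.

Since the prior is uniform, the posterior is proportional to the likelihood:
  T3: 0.044
  T4: 0.07
  T1: 0.175
Total = 0.289.
P(T3 | narrowband) = 0.044/0.289 ≈ 0.152
P(T4 | narrowband) = 0.07/0.289 ≈ 0.242
P(T1 | narrowband) = 0.175/0.289 ≈ 0.606
(Check: 0.152+0.242+0.606 = 1.000.)

T3 0.152, T4 0.242, T1 0.606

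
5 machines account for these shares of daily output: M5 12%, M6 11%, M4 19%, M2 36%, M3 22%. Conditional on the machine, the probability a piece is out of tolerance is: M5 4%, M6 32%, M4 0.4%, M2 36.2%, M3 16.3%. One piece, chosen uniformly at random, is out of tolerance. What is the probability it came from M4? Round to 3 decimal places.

By Bayes' rule, posterior ∝ prior × likelihood:
  M5: 0.12 × 0.04 = 0.0048
  M6: 0.11 × 0.32 = 0.0352
  M4: 0.19 × 0.004 = 0.00076
  M2: 0.36 × 0.362 = 0.13032
  M3: 0.22 × 0.163 = 0.03586
Total = 0.20694.
P(M4 | evidence) = 0.00076 / 0.20694 ≈ 0.004.

0.004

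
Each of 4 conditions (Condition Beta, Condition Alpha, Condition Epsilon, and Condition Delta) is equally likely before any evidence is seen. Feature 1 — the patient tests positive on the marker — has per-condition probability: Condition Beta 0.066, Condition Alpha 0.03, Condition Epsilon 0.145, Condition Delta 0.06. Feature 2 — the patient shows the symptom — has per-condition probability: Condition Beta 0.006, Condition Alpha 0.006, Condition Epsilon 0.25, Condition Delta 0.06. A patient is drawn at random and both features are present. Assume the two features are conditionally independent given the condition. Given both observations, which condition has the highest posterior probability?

With a uniform prior (1/4 each), posterior ∝ likelihood:
  Condition Beta: 0.066 × 0.006 = 0.000396
  Condition Alpha: 0.03 × 0.006 = 0.00018
  Condition Epsilon: 0.145 × 0.25 = 0.03625
  Condition Delta: 0.06 × 0.06 = 0.0036
Total = 0.040426.
Largest term belongs to Condition Epsilon, so Condition Epsilon is most probable.

Condition Epsilon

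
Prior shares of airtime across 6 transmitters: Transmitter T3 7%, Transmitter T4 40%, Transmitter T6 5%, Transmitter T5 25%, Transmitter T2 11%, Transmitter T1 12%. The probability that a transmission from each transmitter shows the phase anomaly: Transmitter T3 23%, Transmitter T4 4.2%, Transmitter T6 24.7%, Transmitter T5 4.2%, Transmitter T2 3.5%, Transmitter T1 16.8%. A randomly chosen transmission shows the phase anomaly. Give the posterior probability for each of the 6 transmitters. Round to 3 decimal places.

Transmitter T3 0.202, Transmitter T4 0.211, Transmitter T6 0.155, Transmitter T5 0.132, Transmitter T2 0.048, Transmitter T1 0.253

Compute prior × likelihood for every hypothesis:
  Transmitter T3: 0.07 × 0.23 = 0.0161
  Transmitter T4: 0.4 × 0.042 = 0.0168
  Transmitter T6: 0.05 × 0.247 = 0.01235
  Transmitter T5: 0.25 × 0.042 = 0.0105
  Transmitter T2: 0.11 × 0.035 = 0.00385
  Transmitter T1: 0.12 × 0.168 = 0.02016
Sum = 0.07976.
P(Transmitter T3 | anomaly) = 0.0161/0.07976 ≈ 0.202
P(Transmitter T4 | anomaly) = 0.0168/0.07976 ≈ 0.211
P(Transmitter T6 | anomaly) = 0.01235/0.07976 ≈ 0.155
P(Transmitter T5 | anomaly) = 0.0105/0.07976 ≈ 0.132
P(Transmitter T2 | anomaly) = 0.00385/0.07976 ≈ 0.048
P(Transmitter T1 | anomaly) = 0.02016/0.07976 ≈ 0.253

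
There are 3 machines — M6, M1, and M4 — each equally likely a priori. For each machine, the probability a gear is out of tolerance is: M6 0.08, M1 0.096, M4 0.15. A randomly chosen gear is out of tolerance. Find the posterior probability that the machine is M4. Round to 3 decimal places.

With a uniform prior (1/3 each), posterior ∝ likelihood:
  M6: 0.08
  M1: 0.096
  M4: 0.15
Total = 0.326.
P(M4 | evidence) = 0.15 / 0.326 ≈ 0.460.

0.460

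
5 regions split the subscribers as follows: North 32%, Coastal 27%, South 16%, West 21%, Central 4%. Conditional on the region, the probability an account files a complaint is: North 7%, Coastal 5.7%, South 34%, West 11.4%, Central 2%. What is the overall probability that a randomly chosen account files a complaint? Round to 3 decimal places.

Prior × likelihood for each hypothesis:
  North: 0.32 × 0.07 = 0.0224
  Coastal: 0.27 × 0.057 = 0.01539
  South: 0.16 × 0.34 = 0.0544
  West: 0.21 × 0.114 = 0.02394
  Central: 0.04 × 0.02 = 0.0008
P(complaint) = 0.0224 + 0.01539 + 0.0544 + 0.02394 + 0.0008 = 0.11693 → 0.117.

0.117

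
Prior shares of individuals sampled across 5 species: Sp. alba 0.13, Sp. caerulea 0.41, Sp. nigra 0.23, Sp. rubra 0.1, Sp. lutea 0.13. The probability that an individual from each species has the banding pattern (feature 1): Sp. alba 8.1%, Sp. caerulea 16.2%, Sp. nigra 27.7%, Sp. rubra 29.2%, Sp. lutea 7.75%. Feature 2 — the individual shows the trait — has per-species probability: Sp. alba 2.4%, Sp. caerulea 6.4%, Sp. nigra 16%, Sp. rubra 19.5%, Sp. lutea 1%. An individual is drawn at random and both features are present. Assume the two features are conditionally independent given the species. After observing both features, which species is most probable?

Compute prior × likelihood for every hypothesis:
  Sp. alba: 0.13 × 0.081 × 0.024 = 0.00025272
  Sp. caerulea: 0.41 × 0.162 × 0.064 = 0.00425088
  Sp. nigra: 0.23 × 0.277 × 0.16 = 0.0101936
  Sp. rubra: 0.1 × 0.292 × 0.195 = 0.005694
  Sp. lutea: 0.13 × 0.0775 × 0.01 = 0.00010075
Total = 0.02049195.
Largest term belongs to Sp. nigra, so Sp. nigra is most probable.

Sp. nigra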